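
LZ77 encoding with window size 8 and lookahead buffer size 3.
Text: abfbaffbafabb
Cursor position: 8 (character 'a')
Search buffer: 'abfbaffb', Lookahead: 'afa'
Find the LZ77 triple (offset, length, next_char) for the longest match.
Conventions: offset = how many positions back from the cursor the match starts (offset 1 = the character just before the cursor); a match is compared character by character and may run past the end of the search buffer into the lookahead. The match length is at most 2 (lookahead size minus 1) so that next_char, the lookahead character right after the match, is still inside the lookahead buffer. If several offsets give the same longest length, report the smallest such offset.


Try each offset into the search buffer:
  offset=1 (pos 7, char 'b'): match length 0
  offset=2 (pos 6, char 'f'): match length 0
  offset=3 (pos 5, char 'f'): match length 0
  offset=4 (pos 4, char 'a'): match length 2
  offset=5 (pos 3, char 'b'): match length 0
  offset=6 (pos 2, char 'f'): match length 0
  offset=7 (pos 1, char 'b'): match length 0
  offset=8 (pos 0, char 'a'): match length 1
Longest match has length 2 at offset 4.
next_char = character at position 8 + 2 = 10 -> 'a'

Best match: offset=4, length=2 (matching 'af' starting at position 4)
LZ77 triple: (4, 2, 'a')


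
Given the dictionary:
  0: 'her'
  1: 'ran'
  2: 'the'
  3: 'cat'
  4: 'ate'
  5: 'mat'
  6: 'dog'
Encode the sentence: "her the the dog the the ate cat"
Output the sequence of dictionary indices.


Look up each word in the dictionary:
  'her' -> 0
  'the' -> 2
  'the' -> 2
  'dog' -> 6
  'the' -> 2
  'the' -> 2
  'ate' -> 4
  'cat' -> 3

Encoded: [0, 2, 2, 6, 2, 2, 4, 3]


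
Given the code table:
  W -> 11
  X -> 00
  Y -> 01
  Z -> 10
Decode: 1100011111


Decoding:
11 -> W
00 -> X
01 -> Y
11 -> W
11 -> W


Result: WXYWW


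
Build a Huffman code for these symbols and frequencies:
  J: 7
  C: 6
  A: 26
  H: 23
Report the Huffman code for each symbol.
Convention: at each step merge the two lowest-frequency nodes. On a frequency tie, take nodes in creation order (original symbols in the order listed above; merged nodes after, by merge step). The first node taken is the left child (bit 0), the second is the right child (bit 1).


Huffman tree construction:
Step 1: Merge C(6) + J(7) = 13
Step 2: Merge (C+J)(13) + H(23) = 36
Step 3: Merge A(26) + ((C+J)+H)(36) = 62
Read each symbol's code off the tree from the root (left child = 0, right child = 1).

Codes:
  J: 101 (length 3)
  C: 100 (length 3)
  A: 0 (length 1)
  H: 11 (length 2)
Average code length: 111/62 = 1.7903 bits/symbol


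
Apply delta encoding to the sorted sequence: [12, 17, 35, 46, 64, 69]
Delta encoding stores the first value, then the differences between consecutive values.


First value: 12
Deltas:
  17 - 12 = 5
  35 - 17 = 18
  46 - 35 = 11
  64 - 46 = 18
  69 - 64 = 5


Delta encoded: [12, 5, 18, 11, 18, 5]


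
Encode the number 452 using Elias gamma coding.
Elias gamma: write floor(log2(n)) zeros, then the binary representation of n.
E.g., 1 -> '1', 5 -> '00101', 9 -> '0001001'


num_bits = floor(log2(452)) + 1 = 9
leading_zeros = num_bits - 1 = 8
binary(452) = 111000100

Elias gamma(452) = '00000000' + '111000100' = 00000000111000100 (17 bits)


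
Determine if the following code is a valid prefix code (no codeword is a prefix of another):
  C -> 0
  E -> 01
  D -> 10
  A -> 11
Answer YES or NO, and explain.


Checking each pair (does one codeword prefix another?):
  C='0' vs E='01': prefix -- VIOLATION

NO -- this is NOT a valid prefix code. C (0) is a prefix of E (01).


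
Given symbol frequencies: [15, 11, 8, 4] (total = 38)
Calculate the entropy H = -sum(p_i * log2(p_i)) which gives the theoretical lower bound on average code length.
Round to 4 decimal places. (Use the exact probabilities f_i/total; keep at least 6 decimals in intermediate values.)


Per-symbol terms -p_i * log2(p_i) with p_i = f_i/38:
  p = 15/38 = 0.394737: log2(p) = -1.341037, -p*log2(p) = 0.529357
  p = 11/38 = 0.289474: log2(p) = -1.788496, -p*log2(p) = 0.517722
  p = 8/38 = 0.210526: log2(p) = -2.247928, -p*log2(p) = 0.473248
  p = 4/38 = 0.105263: log2(p) = -3.247928, -p*log2(p) = 0.341887
H = 0.529357 + 0.517722 + 0.473248 + 0.341887 = 1.862214

H = 1.8622 bits/symbol


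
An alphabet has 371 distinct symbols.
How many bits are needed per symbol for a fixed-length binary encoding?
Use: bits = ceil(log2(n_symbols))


log2(371) = 8.5353
Bracket: 2^8 = 256 < 371 <= 2^9 = 512
So ceil(log2(371)) = 9

bits = ceil(log2(371)) = ceil(8.5353) = 9 bits


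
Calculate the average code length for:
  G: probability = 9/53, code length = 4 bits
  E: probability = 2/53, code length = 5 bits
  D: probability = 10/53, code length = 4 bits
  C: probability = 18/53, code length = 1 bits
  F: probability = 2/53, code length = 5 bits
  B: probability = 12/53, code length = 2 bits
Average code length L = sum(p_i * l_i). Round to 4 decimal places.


Weighted contributions p_i * l_i:
  G: (9/53) * 4 = 36/53
  E: (2/53) * 5 = 10/53
  D: (10/53) * 4 = 40/53
  C: (18/53) * 1 = 18/53
  F: (2/53) * 5 = 10/53
  B: (12/53) * 2 = 24/53
Sum = (36 + 10 + 40 + 18 + 10 + 24)/53 = 138/53

L = 138/53 = 2.6038 bits/symbol


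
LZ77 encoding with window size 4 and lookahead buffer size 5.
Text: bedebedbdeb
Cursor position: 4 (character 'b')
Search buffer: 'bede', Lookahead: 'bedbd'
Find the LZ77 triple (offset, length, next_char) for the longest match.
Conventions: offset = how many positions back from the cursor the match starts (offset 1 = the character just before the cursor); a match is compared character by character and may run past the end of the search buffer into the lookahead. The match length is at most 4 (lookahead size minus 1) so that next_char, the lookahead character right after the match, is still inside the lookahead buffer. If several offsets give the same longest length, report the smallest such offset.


Try each offset into the search buffer:
  offset=1 (pos 3, char 'e'): match length 0
  offset=2 (pos 2, char 'd'): match length 0
  offset=3 (pos 1, char 'e'): match length 0
  offset=4 (pos 0, char 'b'): match length 3
Longest match has length 3 at offset 4.
next_char = character at position 4 + 3 = 7 -> 'b'

Best match: offset=4, length=3 (matching 'bed' starting at position 0)
LZ77 triple: (4, 3, 'b')


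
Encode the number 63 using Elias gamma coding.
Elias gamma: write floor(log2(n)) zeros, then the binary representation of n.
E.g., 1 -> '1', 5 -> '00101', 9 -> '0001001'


num_bits = floor(log2(63)) + 1 = 6
leading_zeros = num_bits - 1 = 5
binary(63) = 111111

Elias gamma(63) = '00000' + '111111' = 00000111111 (11 bits)


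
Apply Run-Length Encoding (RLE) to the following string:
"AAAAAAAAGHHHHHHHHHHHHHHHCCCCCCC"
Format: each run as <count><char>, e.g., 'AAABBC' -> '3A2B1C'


Scanning runs left to right:
  i=0: run of 'A' x 8 -> '8A'
  i=8: run of 'G' x 1 -> '1G'
  i=9: run of 'H' x 15 -> '15H'
  i=24: run of 'C' x 7 -> '7C'

RLE = 8A1G15H7C


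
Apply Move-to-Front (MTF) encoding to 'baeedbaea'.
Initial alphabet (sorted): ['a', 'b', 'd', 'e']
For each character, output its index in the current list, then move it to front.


MTF encoding:
'b': index 1 in ['a', 'b', 'd', 'e'] -> ['b', 'a', 'd', 'e']
'a': index 1 in ['b', 'a', 'd', 'e'] -> ['a', 'b', 'd', 'e']
'e': index 3 in ['a', 'b', 'd', 'e'] -> ['e', 'a', 'b', 'd']
'e': index 0 in ['e', 'a', 'b', 'd'] -> ['e', 'a', 'b', 'd']
'd': index 3 in ['e', 'a', 'b', 'd'] -> ['d', 'e', 'a', 'b']
'b': index 3 in ['d', 'e', 'a', 'b'] -> ['b', 'd', 'e', 'a']
'a': index 3 in ['b', 'd', 'e', 'a'] -> ['a', 'b', 'd', 'e']
'e': index 3 in ['a', 'b', 'd', 'e'] -> ['e', 'a', 'b', 'd']
'a': index 1 in ['e', 'a', 'b', 'd'] -> ['a', 'e', 'b', 'd']


Output: [1, 1, 3, 0, 3, 3, 3, 3, 1]


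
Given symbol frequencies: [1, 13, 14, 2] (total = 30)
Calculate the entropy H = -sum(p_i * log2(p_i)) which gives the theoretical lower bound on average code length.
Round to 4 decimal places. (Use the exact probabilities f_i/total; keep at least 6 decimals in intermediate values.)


Per-symbol terms -p_i * log2(p_i) with p_i = f_i/30:
  p = 1/30 = 0.033333: log2(p) = -4.906891, -p*log2(p) = 0.163563
  p = 13/30 = 0.433333: log2(p) = -1.206451, -p*log2(p) = 0.522795
  p = 14/30 = 0.466667: log2(p) = -1.099536, -p*log2(p) = 0.513117
  p = 2/30 = 0.066667: log2(p) = -3.906891, -p*log2(p) = 0.260459
H = 0.163563 + 0.522795 + 0.513117 + 0.260459 = 1.459934

H = 1.4599 bits/symbol


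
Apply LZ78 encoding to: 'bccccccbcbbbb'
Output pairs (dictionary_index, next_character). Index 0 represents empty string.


LZ78 encoding steps:
Dictionary: {0: ''}
Step 1: w='' (idx 0), next='b' -> output (0, 'b'), add 'b' as idx 1
Step 2: w='' (idx 0), next='c' -> output (0, 'c'), add 'c' as idx 2
Step 3: w='c' (idx 2), next='c' -> output (2, 'c'), add 'cc' as idx 3
Step 4: w='cc' (idx 3), next='c' -> output (3, 'c'), add 'ccc' as idx 4
Step 5: w='b' (idx 1), next='c' -> output (1, 'c'), add 'bc' as idx 5
Step 6: w='b' (idx 1), next='b' -> output (1, 'b'), add 'bb' as idx 6
Step 7: w='bb' (idx 6), end of input -> output (6, '')


Encoded: [(0, 'b'), (0, 'c'), (2, 'c'), (3, 'c'), (1, 'c'), (1, 'b'), (6, '')]


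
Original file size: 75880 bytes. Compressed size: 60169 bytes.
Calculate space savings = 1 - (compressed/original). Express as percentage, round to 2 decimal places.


ratio = compressed/original = 60169/75880 = 0.792949
savings = 1 - ratio = 1 - 0.792949 = 0.207051
as a percentage: 0.207051 * 100 = 20.71%

Space savings = 1 - 60169/75880 = 20.71%


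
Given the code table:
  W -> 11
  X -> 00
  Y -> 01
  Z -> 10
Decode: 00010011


Decoding:
00 -> X
01 -> Y
00 -> X
11 -> W


Result: XYXW


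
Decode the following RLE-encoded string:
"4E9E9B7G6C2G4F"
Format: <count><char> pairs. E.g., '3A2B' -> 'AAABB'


Expanding each <count><char> pair:
  4E -> 'EEEE'
  9E -> 'EEEEEEEEE'
  9B -> 'BBBBBBBBB'
  7G -> 'GGGGGGG'
  6C -> 'CCCCCC'
  2G -> 'GG'
  4F -> 'FFFF'

Decoded = EEEEEEEEEEEEEBBBBBBBBBGGGGGGGCCCCCCGGFFFF


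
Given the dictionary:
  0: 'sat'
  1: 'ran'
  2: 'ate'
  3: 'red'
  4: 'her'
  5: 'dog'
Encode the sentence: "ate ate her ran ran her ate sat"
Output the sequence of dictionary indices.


Look up each word in the dictionary:
  'ate' -> 2
  'ate' -> 2
  'her' -> 4
  'ran' -> 1
  'ran' -> 1
  'her' -> 4
  'ate' -> 2
  'sat' -> 0

Encoded: [2, 2, 4, 1, 1, 4, 2, 0]


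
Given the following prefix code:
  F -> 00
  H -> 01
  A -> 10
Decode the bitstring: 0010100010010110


Decoding step by step:
Bits 00 -> F
Bits 10 -> A
Bits 10 -> A
Bits 00 -> F
Bits 10 -> A
Bits 01 -> H
Bits 01 -> H
Bits 10 -> A


Decoded message: FAAFAHHA


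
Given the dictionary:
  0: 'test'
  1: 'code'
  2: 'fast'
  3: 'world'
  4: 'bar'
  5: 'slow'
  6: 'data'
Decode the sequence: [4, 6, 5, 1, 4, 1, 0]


Look up each index in the dictionary:
  4 -> 'bar'
  6 -> 'data'
  5 -> 'slow'
  1 -> 'code'
  4 -> 'bar'
  1 -> 'code'
  0 -> 'test'

Decoded: "bar data slow code bar code test"


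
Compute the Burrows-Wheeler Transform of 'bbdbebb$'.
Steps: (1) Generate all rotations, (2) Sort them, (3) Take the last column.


Rotations (sorted):
  0: $bbdbebb -> last char: b
  1: b$bbdbeb -> last char: b
  2: bb$bbdbe -> last char: e
  3: bbdbebb$ -> last char: $
  4: bdbebb$b -> last char: b
  5: bebb$bbd -> last char: d
  6: dbebb$bb -> last char: b
  7: ebb$bbdb -> last char: b


BWT = bbe$bdbb


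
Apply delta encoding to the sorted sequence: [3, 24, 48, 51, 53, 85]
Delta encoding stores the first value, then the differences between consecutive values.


First value: 3
Deltas:
  24 - 3 = 21
  48 - 24 = 24
  51 - 48 = 3
  53 - 51 = 2
  85 - 53 = 32


Delta encoded: [3, 21, 24, 3, 2, 32]


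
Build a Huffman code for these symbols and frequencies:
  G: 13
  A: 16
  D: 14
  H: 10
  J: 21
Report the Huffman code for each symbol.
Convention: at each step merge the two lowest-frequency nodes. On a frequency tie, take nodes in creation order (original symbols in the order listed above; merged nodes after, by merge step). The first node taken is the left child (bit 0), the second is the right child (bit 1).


Huffman tree construction:
Step 1: Merge H(10) + G(13) = 23
Step 2: Merge D(14) + A(16) = 30
Step 3: Merge J(21) + (H+G)(23) = 44
Step 4: Merge (D+A)(30) + (J+(H+G))(44) = 74
Read each symbol's code off the tree from the root (left child = 0, right child = 1).

Codes:
  G: 111 (length 3)
  A: 01 (length 2)
  D: 00 (length 2)
  H: 110 (length 3)
  J: 10 (length 2)
Average code length: 171/74 = 2.3108 bits/symbol


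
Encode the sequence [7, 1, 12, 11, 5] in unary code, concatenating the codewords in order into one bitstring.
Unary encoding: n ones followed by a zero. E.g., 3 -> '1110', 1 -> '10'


Encode each number as n ones followed by a terminating 0:
  7 -> 11111110 (8 bits)
  1 -> 10 (2 bits)
  12 -> 1111111111110 (13 bits)
  11 -> 111111111110 (12 bits)
  5 -> 111110 (6 bits)
Total length = 8 + 2 + 13 + 12 + 6 = 41 bits.

Unary([7, 1, 12, 11, 5]) = 11111110101111111111110111111111110111110 (41 bits)


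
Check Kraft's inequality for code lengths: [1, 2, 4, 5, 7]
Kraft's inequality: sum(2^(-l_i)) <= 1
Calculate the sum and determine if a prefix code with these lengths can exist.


Sum = 2^(-1) + 2^(-2) + 2^(-4) + 2^(-5) + 2^(-7)
    = 0.5 + 0.25 + 0.0625 + 0.03125 + 0.0078125
    = 109/128 = 0.8515625
Since 0.8515625 <= 1, Kraft's inequality IS satisfied.
A prefix code with these lengths CAN exist.

Kraft sum = 0.8515625. Satisfied.


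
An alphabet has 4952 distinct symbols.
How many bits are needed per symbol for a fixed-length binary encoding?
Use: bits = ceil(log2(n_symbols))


log2(4952) = 12.2738
Bracket: 2^12 = 4096 < 4952 <= 2^13 = 8192
So ceil(log2(4952)) = 13

bits = ceil(log2(4952)) = ceil(12.2738) = 13 bits


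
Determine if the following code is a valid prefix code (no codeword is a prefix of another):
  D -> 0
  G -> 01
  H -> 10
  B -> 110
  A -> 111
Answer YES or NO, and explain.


Checking each pair (does one codeword prefix another?):
  D='0' vs G='01': prefix -- VIOLATION

NO -- this is NOT a valid prefix code. D (0) is a prefix of G (01).


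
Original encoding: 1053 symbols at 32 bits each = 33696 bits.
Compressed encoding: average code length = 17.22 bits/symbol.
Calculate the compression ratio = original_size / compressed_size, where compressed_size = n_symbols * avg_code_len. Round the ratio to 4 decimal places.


original_size = n_symbols * orig_bits = 1053 * 32 = 33696 bits
compressed_size = n_symbols * avg_code_len = 1053 * 17.22 = 18132.66 bits
ratio = original_size / compressed_size = 33696 / 18132.66 = 1.8583

Compression ratio = 1.8583


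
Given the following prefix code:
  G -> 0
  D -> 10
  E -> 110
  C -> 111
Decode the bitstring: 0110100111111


Decoding step by step:
Bits 0 -> G
Bits 110 -> E
Bits 10 -> D
Bits 0 -> G
Bits 111 -> C
Bits 111 -> C


Decoded message: GEDGCC


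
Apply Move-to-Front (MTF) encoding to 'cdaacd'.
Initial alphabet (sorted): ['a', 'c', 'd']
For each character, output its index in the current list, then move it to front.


MTF encoding:
'c': index 1 in ['a', 'c', 'd'] -> ['c', 'a', 'd']
'd': index 2 in ['c', 'a', 'd'] -> ['d', 'c', 'a']
'a': index 2 in ['d', 'c', 'a'] -> ['a', 'd', 'c']
'a': index 0 in ['a', 'd', 'c'] -> ['a', 'd', 'c']
'c': index 2 in ['a', 'd', 'c'] -> ['c', 'a', 'd']
'd': index 2 in ['c', 'a', 'd'] -> ['d', 'c', 'a']


Output: [1, 2, 2, 0, 2, 2]


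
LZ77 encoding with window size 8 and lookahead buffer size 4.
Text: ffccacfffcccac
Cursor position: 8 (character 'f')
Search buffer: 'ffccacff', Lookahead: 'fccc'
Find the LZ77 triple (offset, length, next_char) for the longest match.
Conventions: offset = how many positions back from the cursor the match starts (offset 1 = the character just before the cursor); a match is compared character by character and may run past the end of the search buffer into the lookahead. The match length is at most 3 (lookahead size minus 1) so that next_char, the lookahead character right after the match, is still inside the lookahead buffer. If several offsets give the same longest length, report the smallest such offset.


Try each offset into the search buffer:
  offset=1 (pos 7, char 'f'): match length 1
  offset=2 (pos 6, char 'f'): match length 1
  offset=3 (pos 5, char 'c'): match length 0
  offset=4 (pos 4, char 'a'): match length 0
  offset=5 (pos 3, char 'c'): match length 0
  offset=6 (pos 2, char 'c'): match length 0
  offset=7 (pos 1, char 'f'): match length 3
  offset=8 (pos 0, char 'f'): match length 1
Longest match has length 3 at offset 7.
next_char = character at position 8 + 3 = 11 -> 'c'

Best match: offset=7, length=3 (matching 'fcc' starting at position 1)
LZ77 triple: (7, 3, 'c')


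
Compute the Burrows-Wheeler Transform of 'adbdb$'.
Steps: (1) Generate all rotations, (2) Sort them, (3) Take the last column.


Rotations (sorted):
  0: $adbdb -> last char: b
  1: adbdb$ -> last char: $
  2: b$adbd -> last char: d
  3: bdb$ad -> last char: d
  4: db$adb -> last char: b
  5: dbdb$a -> last char: a


BWT = b$ddba


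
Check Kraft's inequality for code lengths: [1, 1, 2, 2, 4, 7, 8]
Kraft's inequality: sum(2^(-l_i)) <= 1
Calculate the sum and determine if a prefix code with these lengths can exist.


Sum = 2^(-1) + 2^(-1) + 2^(-2) + 2^(-2) + 2^(-4) + 2^(-7) + 2^(-8)
    = 0.5 + 0.5 + 0.25 + 0.25 + 0.0625 + 0.0078125 + 0.00390625
    = 403/256 = 1.57421875
Since 1.57421875 > 1, Kraft's inequality is NOT satisfied.
A prefix code with these lengths CANNOT exist.

Kraft sum = 1.57421875. Not satisfied.


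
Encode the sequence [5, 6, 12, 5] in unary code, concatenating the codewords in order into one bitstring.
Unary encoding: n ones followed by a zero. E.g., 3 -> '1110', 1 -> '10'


Encode each number as n ones followed by a terminating 0:
  5 -> 111110 (6 bits)
  6 -> 1111110 (7 bits)
  12 -> 1111111111110 (13 bits)
  5 -> 111110 (6 bits)
Total length = 6 + 7 + 13 + 6 = 32 bits.

Unary([5, 6, 12, 5]) = 11111011111101111111111110111110 (32 bits)


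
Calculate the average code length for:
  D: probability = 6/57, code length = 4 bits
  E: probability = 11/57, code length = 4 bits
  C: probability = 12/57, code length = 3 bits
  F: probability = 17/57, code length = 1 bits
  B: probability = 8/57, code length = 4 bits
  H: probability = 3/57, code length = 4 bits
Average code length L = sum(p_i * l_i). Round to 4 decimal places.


Weighted contributions p_i * l_i:
  D: (6/57) * 4 = 24/57
  E: (11/57) * 4 = 44/57
  C: (12/57) * 3 = 36/57
  F: (17/57) * 1 = 17/57
  B: (8/57) * 4 = 32/57
  H: (3/57) * 4 = 12/57
Sum = (24 + 44 + 36 + 17 + 32 + 12)/57 = 165/57

L = 165/57 = 2.8947 bits/symbol


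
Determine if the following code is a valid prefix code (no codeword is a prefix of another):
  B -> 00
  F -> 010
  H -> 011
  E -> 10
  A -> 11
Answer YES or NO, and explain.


Checking each pair (does one codeword prefix another?):
  B='00' vs F='010': no prefix
  B='00' vs H='011': no prefix
  B='00' vs E='10': no prefix
  B='00' vs A='11': no prefix
  F='010' vs B='00': no prefix
  F='010' vs H='011': no prefix
  F='010' vs E='10': no prefix
  F='010' vs A='11': no prefix
  H='011' vs B='00': no prefix
  H='011' vs F='010': no prefix
  H='011' vs E='10': no prefix
  H='011' vs A='11': no prefix
  E='10' vs B='00': no prefix
  E='10' vs F='010': no prefix
  E='10' vs H='011': no prefix
  E='10' vs A='11': no prefix
  A='11' vs B='00': no prefix
  A='11' vs F='010': no prefix
  A='11' vs H='011': no prefix
  A='11' vs E='10': no prefix
No violation found over all pairs.

YES -- this is a valid prefix code. No codeword is a prefix of any other codeword.


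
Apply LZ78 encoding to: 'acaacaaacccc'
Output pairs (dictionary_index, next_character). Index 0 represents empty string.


LZ78 encoding steps:
Dictionary: {0: ''}
Step 1: w='' (idx 0), next='a' -> output (0, 'a'), add 'a' as idx 1
Step 2: w='' (idx 0), next='c' -> output (0, 'c'), add 'c' as idx 2
Step 3: w='a' (idx 1), next='a' -> output (1, 'a'), add 'aa' as idx 3
Step 4: w='c' (idx 2), next='a' -> output (2, 'a'), add 'ca' as idx 4
Step 5: w='aa' (idx 3), next='c' -> output (3, 'c'), add 'aac' as idx 5
Step 6: w='c' (idx 2), next='c' -> output (2, 'c'), add 'cc' as idx 6
Step 7: w='c' (idx 2), end of input -> output (2, '')


Encoded: [(0, 'a'), (0, 'c'), (1, 'a'), (2, 'a'), (3, 'c'), (2, 'c'), (2, '')]


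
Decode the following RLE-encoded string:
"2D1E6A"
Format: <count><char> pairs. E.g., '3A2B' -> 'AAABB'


Expanding each <count><char> pair:
  2D -> 'DD'
  1E -> 'E'
  6A -> 'AAAAAA'

Decoded = DDEAAAAAA


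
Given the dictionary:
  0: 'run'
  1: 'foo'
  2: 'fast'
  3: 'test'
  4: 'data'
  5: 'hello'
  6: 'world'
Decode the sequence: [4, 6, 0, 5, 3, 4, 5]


Look up each index in the dictionary:
  4 -> 'data'
  6 -> 'world'
  0 -> 'run'
  5 -> 'hello'
  3 -> 'test'
  4 -> 'data'
  5 -> 'hello'

Decoded: "data world run hello test data hello"


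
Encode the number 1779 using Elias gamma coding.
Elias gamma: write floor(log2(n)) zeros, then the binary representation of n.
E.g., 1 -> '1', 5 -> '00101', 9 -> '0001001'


num_bits = floor(log2(1779)) + 1 = 11
leading_zeros = num_bits - 1 = 10
binary(1779) = 11011110011

Elias gamma(1779) = '0000000000' + '11011110011' = 000000000011011110011 (21 bits)


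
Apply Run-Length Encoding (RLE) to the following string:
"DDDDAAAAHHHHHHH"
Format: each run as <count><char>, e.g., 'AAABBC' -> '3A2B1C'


Scanning runs left to right:
  i=0: run of 'D' x 4 -> '4D'
  i=4: run of 'A' x 4 -> '4A'
  i=8: run of 'H' x 7 -> '7H'

RLE = 4D4A7H


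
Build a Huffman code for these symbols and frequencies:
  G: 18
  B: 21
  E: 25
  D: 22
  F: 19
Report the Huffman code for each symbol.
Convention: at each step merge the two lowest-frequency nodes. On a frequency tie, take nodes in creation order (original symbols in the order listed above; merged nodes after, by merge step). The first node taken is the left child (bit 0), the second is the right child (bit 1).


Huffman tree construction:
Step 1: Merge G(18) + F(19) = 37
Step 2: Merge B(21) + D(22) = 43
Step 3: Merge E(25) + (G+F)(37) = 62
Step 4: Merge (B+D)(43) + (E+(G+F))(62) = 105
Read each symbol's code off the tree from the root (left child = 0, right child = 1).

Codes:
  G: 110 (length 3)
  B: 00 (length 2)
  E: 10 (length 2)
  D: 01 (length 2)
  F: 111 (length 3)
Average code length: 247/105 = 2.3524 bits/symbol


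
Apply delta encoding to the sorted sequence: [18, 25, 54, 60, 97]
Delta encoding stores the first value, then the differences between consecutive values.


First value: 18
Deltas:
  25 - 18 = 7
  54 - 25 = 29
  60 - 54 = 6
  97 - 60 = 37


Delta encoded: [18, 7, 29, 6, 37]


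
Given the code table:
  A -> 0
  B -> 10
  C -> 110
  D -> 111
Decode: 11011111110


Decoding:
110 -> C
111 -> D
111 -> D
10 -> B


Result: CDDB


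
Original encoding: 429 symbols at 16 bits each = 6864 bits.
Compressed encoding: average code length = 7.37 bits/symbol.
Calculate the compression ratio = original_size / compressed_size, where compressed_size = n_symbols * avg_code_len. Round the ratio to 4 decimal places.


original_size = n_symbols * orig_bits = 429 * 16 = 6864 bits
compressed_size = n_symbols * avg_code_len = 429 * 7.37 = 3161.73 bits
ratio = original_size / compressed_size = 6864 / 3161.73 = 2.171

Compression ratio = 2.171


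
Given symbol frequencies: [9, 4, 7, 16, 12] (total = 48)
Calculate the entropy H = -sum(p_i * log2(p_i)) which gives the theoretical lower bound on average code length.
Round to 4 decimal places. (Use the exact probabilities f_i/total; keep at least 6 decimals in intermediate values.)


Per-symbol terms -p_i * log2(p_i) with p_i = f_i/48:
  p = 9/48 = 0.187500: log2(p) = -2.415037, -p*log2(p) = 0.452820
  p = 4/48 = 0.083333: log2(p) = -3.584963, -p*log2(p) = 0.298747
  p = 7/48 = 0.145833: log2(p) = -2.777608, -p*log2(p) = 0.405068
  p = 16/48 = 0.333333: log2(p) = -1.584963, -p*log2(p) = 0.528321
  p = 12/48 = 0.250000: log2(p) = -2.000000, -p*log2(p) = 0.500000
H = 0.452820 + 0.298747 + 0.405068 + 0.528321 + 0.500000 = 2.184956

H = 2.185 bits/symbol


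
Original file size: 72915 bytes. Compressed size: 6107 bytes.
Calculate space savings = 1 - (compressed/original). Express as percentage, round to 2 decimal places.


ratio = compressed/original = 6107/72915 = 0.083755
savings = 1 - ratio = 1 - 0.083755 = 0.916245
as a percentage: 0.916245 * 100 = 91.62%

Space savings = 1 - 6107/72915 = 91.62%


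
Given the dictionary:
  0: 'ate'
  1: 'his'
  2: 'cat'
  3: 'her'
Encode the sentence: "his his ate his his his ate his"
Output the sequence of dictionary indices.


Look up each word in the dictionary:
  'his' -> 1
  'his' -> 1
  'ate' -> 0
  'his' -> 1
  'his' -> 1
  'his' -> 1
  'ate' -> 0
  'his' -> 1

Encoded: [1, 1, 0, 1, 1, 1, 0, 1]


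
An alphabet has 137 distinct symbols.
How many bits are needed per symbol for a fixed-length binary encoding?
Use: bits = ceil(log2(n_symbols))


log2(137) = 7.098
Bracket: 2^7 = 128 < 137 <= 2^8 = 256
So ceil(log2(137)) = 8

bits = ceil(log2(137)) = ceil(7.098) = 8 bits


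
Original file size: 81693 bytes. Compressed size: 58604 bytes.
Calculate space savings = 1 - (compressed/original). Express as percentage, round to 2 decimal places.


ratio = compressed/original = 58604/81693 = 0.717369
savings = 1 - ratio = 1 - 0.717369 = 0.282631
as a percentage: 0.282631 * 100 = 28.26%

Space savings = 1 - 58604/81693 = 28.26%


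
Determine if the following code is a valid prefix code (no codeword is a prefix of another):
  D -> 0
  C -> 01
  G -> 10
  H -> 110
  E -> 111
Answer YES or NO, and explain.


Checking each pair (does one codeword prefix another?):
  D='0' vs C='01': prefix -- VIOLATION

NO -- this is NOT a valid prefix code. D (0) is a prefix of C (01).


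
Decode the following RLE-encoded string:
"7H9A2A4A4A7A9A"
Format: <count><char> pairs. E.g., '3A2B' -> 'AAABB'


Expanding each <count><char> pair:
  7H -> 'HHHHHHH'
  9A -> 'AAAAAAAAA'
  2A -> 'AA'
  4A -> 'AAAA'
  4A -> 'AAAA'
  7A -> 'AAAAAAA'
  9A -> 'AAAAAAAAA'

Decoded = HHHHHHHAAAAAAAAAAAAAAAAAAAAAAAAAAAAAAAAAAA


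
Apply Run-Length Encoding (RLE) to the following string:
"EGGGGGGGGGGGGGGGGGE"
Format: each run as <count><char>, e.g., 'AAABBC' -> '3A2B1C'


Scanning runs left to right:
  i=0: run of 'E' x 1 -> '1E'
  i=1: run of 'G' x 17 -> '17G'
  i=18: run of 'E' x 1 -> '1E'

RLE = 1E17G1E


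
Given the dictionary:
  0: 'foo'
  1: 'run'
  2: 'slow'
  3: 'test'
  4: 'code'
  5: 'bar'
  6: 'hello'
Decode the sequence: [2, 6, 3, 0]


Look up each index in the dictionary:
  2 -> 'slow'
  6 -> 'hello'
  3 -> 'test'
  0 -> 'foo'

Decoded: "slow hello test foo"


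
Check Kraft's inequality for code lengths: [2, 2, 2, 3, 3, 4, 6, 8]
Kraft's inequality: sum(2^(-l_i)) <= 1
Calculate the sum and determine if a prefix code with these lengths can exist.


Sum = 2^(-2) + 2^(-2) + 2^(-2) + 2^(-3) + 2^(-3) + 2^(-4) + 2^(-6) + 2^(-8)
    = 0.25 + 0.25 + 0.25 + 0.125 + 0.125 + 0.0625 + 0.015625 + 0.00390625
    = 277/256 = 1.08203125
Since 1.08203125 > 1, Kraft's inequality is NOT satisfied.
A prefix code with these lengths CANNOT exist.

Kraft sum = 1.08203125. Not satisfied.


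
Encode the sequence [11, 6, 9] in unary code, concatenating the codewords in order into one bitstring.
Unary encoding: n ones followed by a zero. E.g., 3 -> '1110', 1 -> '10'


Encode each number as n ones followed by a terminating 0:
  11 -> 111111111110 (12 bits)
  6 -> 1111110 (7 bits)
  9 -> 1111111110 (10 bits)
Total length = 12 + 7 + 10 = 29 bits.

Unary([11, 6, 9]) = 11111111111011111101111111110 (29 bits)


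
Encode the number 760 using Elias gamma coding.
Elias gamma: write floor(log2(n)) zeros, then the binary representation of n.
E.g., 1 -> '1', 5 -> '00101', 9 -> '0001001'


num_bits = floor(log2(760)) + 1 = 10
leading_zeros = num_bits - 1 = 9
binary(760) = 1011111000

Elias gamma(760) = '000000000' + '1011111000' = 0000000001011111000 (19 bits)


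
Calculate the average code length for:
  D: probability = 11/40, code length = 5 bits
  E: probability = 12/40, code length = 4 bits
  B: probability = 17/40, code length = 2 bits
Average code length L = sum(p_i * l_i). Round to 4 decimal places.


Weighted contributions p_i * l_i:
  D: (11/40) * 5 = 55/40
  E: (12/40) * 4 = 48/40
  B: (17/40) * 2 = 34/40
Sum = (55 + 48 + 34)/40 = 137/40

L = 137/40 = 3.4250 bits/symbol


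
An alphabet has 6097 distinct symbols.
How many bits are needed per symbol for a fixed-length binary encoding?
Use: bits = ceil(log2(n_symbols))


log2(6097) = 12.5739
Bracket: 2^12 = 4096 < 6097 <= 2^13 = 8192
So ceil(log2(6097)) = 13

bits = ceil(log2(6097)) = ceil(12.5739) = 13 bits


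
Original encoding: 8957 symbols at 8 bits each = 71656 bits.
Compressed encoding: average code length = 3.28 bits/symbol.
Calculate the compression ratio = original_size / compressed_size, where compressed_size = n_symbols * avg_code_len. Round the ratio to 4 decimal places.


original_size = n_symbols * orig_bits = 8957 * 8 = 71656 bits
compressed_size = n_symbols * avg_code_len = 8957 * 3.28 = 29378.96 bits
ratio = original_size / compressed_size = 71656 / 29378.96 = 2.439

Compression ratio = 2.439


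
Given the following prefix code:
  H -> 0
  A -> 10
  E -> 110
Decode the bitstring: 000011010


Decoding step by step:
Bits 0 -> H
Bits 0 -> H
Bits 0 -> H
Bits 0 -> H
Bits 110 -> E
Bits 10 -> A


Decoded message: HHHHEA


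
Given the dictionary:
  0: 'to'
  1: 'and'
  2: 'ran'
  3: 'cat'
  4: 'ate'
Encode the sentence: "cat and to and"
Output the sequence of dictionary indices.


Look up each word in the dictionary:
  'cat' -> 3
  'and' -> 1
  'to' -> 0
  'and' -> 1

Encoded: [3, 1, 0, 1]


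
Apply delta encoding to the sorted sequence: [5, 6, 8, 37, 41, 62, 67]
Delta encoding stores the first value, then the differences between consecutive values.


First value: 5
Deltas:
  6 - 5 = 1
  8 - 6 = 2
  37 - 8 = 29
  41 - 37 = 4
  62 - 41 = 21
  67 - 62 = 5


Delta encoded: [5, 1, 2, 29, 4, 21, 5]


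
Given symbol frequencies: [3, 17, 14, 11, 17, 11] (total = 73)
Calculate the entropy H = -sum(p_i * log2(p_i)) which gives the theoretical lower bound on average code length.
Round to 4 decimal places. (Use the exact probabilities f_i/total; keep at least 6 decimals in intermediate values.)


Per-symbol terms -p_i * log2(p_i) with p_i = f_i/73:
  p = 3/73 = 0.041096: log2(p) = -4.604862, -p*log2(p) = 0.189241
  p = 17/73 = 0.232877: log2(p) = -2.102362, -p*log2(p) = 0.489591
  p = 14/73 = 0.191781: log2(p) = -2.382470, -p*log2(p) = 0.456912
  p = 11/73 = 0.150685: log2(p) = -2.730393, -p*log2(p) = 0.411429
  p = 17/73 = 0.232877: log2(p) = -2.102362, -p*log2(p) = 0.489591
  p = 11/73 = 0.150685: log2(p) = -2.730393, -p*log2(p) = 0.411429
H = 0.189241 + 0.489591 + 0.456912 + 0.411429 + 0.489591 + 0.411429 = 2.448193

H = 2.4482 bits/symbol


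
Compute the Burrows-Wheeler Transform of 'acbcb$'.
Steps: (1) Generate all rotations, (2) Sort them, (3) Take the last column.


Rotations (sorted):
  0: $acbcb -> last char: b
  1: acbcb$ -> last char: $
  2: b$acbc -> last char: c
  3: bcb$ac -> last char: c
  4: cb$acb -> last char: b
  5: cbcb$a -> last char: a


BWT = b$ccba


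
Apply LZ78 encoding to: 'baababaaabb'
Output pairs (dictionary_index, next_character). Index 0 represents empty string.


LZ78 encoding steps:
Dictionary: {0: ''}
Step 1: w='' (idx 0), next='b' -> output (0, 'b'), add 'b' as idx 1
Step 2: w='' (idx 0), next='a' -> output (0, 'a'), add 'a' as idx 2
Step 3: w='a' (idx 2), next='b' -> output (2, 'b'), add 'ab' as idx 3
Step 4: w='ab' (idx 3), next='a' -> output (3, 'a'), add 'aba' as idx 4
Step 5: w='a' (idx 2), next='a' -> output (2, 'a'), add 'aa' as idx 5
Step 6: w='b' (idx 1), next='b' -> output (1, 'b'), add 'bb' as idx 6


Encoded: [(0, 'b'), (0, 'a'), (2, 'b'), (3, 'a'), (2, 'a'), (1, 'b')]


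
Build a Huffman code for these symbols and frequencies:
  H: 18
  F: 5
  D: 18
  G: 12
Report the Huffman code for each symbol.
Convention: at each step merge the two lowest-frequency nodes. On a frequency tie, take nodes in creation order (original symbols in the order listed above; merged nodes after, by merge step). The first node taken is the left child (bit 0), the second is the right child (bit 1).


Huffman tree construction:
Step 1: Merge F(5) + G(12) = 17
Step 2: Merge (F+G)(17) + H(18) = 35
Step 3: Merge D(18) + ((F+G)+H)(35) = 53
Read each symbol's code off the tree from the root (left child = 0, right child = 1).

Codes:
  H: 11 (length 2)
  F: 100 (length 3)
  D: 0 (length 1)
  G: 101 (length 3)
Average code length: 105/53 = 1.9811 bits/symbol


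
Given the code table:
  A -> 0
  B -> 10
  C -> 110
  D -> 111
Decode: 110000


Decoding:
110 -> C
0 -> A
0 -> A
0 -> A


Result: CAAA


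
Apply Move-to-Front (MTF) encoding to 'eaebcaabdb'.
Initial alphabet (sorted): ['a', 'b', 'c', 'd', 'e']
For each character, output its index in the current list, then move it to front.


MTF encoding:
'e': index 4 in ['a', 'b', 'c', 'd', 'e'] -> ['e', 'a', 'b', 'c', 'd']
'a': index 1 in ['e', 'a', 'b', 'c', 'd'] -> ['a', 'e', 'b', 'c', 'd']
'e': index 1 in ['a', 'e', 'b', 'c', 'd'] -> ['e', 'a', 'b', 'c', 'd']
'b': index 2 in ['e', 'a', 'b', 'c', 'd'] -> ['b', 'e', 'a', 'c', 'd']
'c': index 3 in ['b', 'e', 'a', 'c', 'd'] -> ['c', 'b', 'e', 'a', 'd']
'a': index 3 in ['c', 'b', 'e', 'a', 'd'] -> ['a', 'c', 'b', 'e', 'd']
'a': index 0 in ['a', 'c', 'b', 'e', 'd'] -> ['a', 'c', 'b', 'e', 'd']
'b': index 2 in ['a', 'c', 'b', 'e', 'd'] -> ['b', 'a', 'c', 'e', 'd']
'd': index 4 in ['b', 'a', 'c', 'e', 'd'] -> ['d', 'b', 'a', 'c', 'e']
'b': index 1 in ['d', 'b', 'a', 'c', 'e'] -> ['b', 'd', 'a', 'c', 'e']


Output: [4, 1, 1, 2, 3, 3, 0, 2, 4, 1]


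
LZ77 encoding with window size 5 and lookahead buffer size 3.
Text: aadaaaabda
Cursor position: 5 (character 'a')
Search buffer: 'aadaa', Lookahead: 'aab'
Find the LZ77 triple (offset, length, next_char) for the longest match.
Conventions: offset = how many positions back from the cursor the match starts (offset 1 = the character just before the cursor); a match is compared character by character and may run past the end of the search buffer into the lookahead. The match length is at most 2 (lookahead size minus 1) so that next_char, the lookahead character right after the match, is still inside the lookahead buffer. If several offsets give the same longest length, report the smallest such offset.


Try each offset into the search buffer:
  offset=1 (pos 4, char 'a'): match length 2
  offset=2 (pos 3, char 'a'): match length 2
  offset=3 (pos 2, char 'd'): match length 0
  offset=4 (pos 1, char 'a'): match length 1
  offset=5 (pos 0, char 'a'): match length 2
Longest match has length 2, found at offsets 1, 2, 5; take the smallest, offset 1.
next_char = character at position 5 + 2 = 7 -> 'b'

Best match: offset=1, length=2 (matching 'aa' starting at position 4)
LZ77 triple: (1, 2, 'b')


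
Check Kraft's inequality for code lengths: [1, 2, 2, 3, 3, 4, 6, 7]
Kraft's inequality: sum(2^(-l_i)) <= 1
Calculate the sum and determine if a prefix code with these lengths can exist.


Sum = 2^(-1) + 2^(-2) + 2^(-2) + 2^(-3) + 2^(-3) + 2^(-4) + 2^(-6) + 2^(-7)
    = 0.5 + 0.25 + 0.25 + 0.125 + 0.125 + 0.0625 + 0.015625 + 0.0078125
    = 171/128 = 1.3359375
Since 1.3359375 > 1, Kraft's inequality is NOT satisfied.
A prefix code with these lengths CANNOT exist.

Kraft sum = 1.3359375. Not satisfied.


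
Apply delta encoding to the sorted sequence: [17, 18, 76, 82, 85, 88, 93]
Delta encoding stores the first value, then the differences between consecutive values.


First value: 17
Deltas:
  18 - 17 = 1
  76 - 18 = 58
  82 - 76 = 6
  85 - 82 = 3
  88 - 85 = 3
  93 - 88 = 5


Delta encoded: [17, 1, 58, 6, 3, 3, 5]


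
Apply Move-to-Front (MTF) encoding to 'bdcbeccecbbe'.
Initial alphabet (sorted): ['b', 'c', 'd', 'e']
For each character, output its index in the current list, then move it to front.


MTF encoding:
'b': index 0 in ['b', 'c', 'd', 'e'] -> ['b', 'c', 'd', 'e']
'd': index 2 in ['b', 'c', 'd', 'e'] -> ['d', 'b', 'c', 'e']
'c': index 2 in ['d', 'b', 'c', 'e'] -> ['c', 'd', 'b', 'e']
'b': index 2 in ['c', 'd', 'b', 'e'] -> ['b', 'c', 'd', 'e']
'e': index 3 in ['b', 'c', 'd', 'e'] -> ['e', 'b', 'c', 'd']
'c': index 2 in ['e', 'b', 'c', 'd'] -> ['c', 'e', 'b', 'd']
'c': index 0 in ['c', 'e', 'b', 'd'] -> ['c', 'e', 'b', 'd']
'e': index 1 in ['c', 'e', 'b', 'd'] -> ['e', 'c', 'b', 'd']
'c': index 1 in ['e', 'c', 'b', 'd'] -> ['c', 'e', 'b', 'd']
'b': index 2 in ['c', 'e', 'b', 'd'] -> ['b', 'c', 'e', 'd']
'b': index 0 in ['b', 'c', 'e', 'd'] -> ['b', 'c', 'e', 'd']
'e': index 2 in ['b', 'c', 'e', 'd'] -> ['e', 'b', 'c', 'd']


Output: [0, 2, 2, 2, 3, 2, 0, 1, 1, 2, 0, 2]


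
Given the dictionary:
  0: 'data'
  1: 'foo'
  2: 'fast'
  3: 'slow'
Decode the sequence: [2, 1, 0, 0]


Look up each index in the dictionary:
  2 -> 'fast'
  1 -> 'foo'
  0 -> 'data'
  0 -> 'data'

Decoded: "fast foo data data"


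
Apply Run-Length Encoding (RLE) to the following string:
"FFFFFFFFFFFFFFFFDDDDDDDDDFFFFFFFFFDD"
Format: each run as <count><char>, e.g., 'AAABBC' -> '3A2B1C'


Scanning runs left to right:
  i=0: run of 'F' x 16 -> '16F'
  i=16: run of 'D' x 9 -> '9D'
  i=25: run of 'F' x 9 -> '9F'
  i=34: run of 'D' x 2 -> '2D'

RLE = 16F9D9F2D


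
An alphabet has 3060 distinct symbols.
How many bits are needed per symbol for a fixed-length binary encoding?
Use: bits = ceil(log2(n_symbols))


log2(3060) = 11.5793
Bracket: 2^11 = 2048 < 3060 <= 2^12 = 4096
So ceil(log2(3060)) = 12

bits = ceil(log2(3060)) = ceil(11.5793) = 12 bits


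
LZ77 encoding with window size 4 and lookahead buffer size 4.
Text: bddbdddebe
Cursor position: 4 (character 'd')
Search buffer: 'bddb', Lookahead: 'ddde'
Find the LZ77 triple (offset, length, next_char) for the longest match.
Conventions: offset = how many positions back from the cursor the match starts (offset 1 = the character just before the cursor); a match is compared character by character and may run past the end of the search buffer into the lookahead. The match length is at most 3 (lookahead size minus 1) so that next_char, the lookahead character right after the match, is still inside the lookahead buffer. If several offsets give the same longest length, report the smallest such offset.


Try each offset into the search buffer:
  offset=1 (pos 3, char 'b'): match length 0
  offset=2 (pos 2, char 'd'): match length 1
  offset=3 (pos 1, char 'd'): match length 2
  offset=4 (pos 0, char 'b'): match length 0
Longest match has length 2 at offset 3.
next_char = character at position 4 + 2 = 6 -> 'd'

Best match: offset=3, length=2 (matching 'dd' starting at position 1)
LZ77 triple: (3, 2, 'd')


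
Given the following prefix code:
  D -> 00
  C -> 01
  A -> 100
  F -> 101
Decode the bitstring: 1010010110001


Decoding step by step:
Bits 101 -> F
Bits 00 -> D
Bits 101 -> F
Bits 100 -> A
Bits 01 -> C


Decoded message: FDFAC


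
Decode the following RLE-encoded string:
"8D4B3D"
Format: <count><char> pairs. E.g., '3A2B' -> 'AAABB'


Expanding each <count><char> pair:
  8D -> 'DDDDDDDD'
  4B -> 'BBBB'
  3D -> 'DDD'

Decoded = DDDDDDDDBBBBDDD


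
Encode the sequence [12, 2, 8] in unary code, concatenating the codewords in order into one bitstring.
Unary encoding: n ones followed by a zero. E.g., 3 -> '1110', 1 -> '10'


Encode each number as n ones followed by a terminating 0:
  12 -> 1111111111110 (13 bits)
  2 -> 110 (3 bits)
  8 -> 111111110 (9 bits)
Total length = 13 + 3 + 9 = 25 bits.

Unary([12, 2, 8]) = 1111111111110110111111110 (25 bits)


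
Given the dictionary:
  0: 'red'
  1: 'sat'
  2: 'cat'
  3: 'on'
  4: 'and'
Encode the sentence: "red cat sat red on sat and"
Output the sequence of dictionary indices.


Look up each word in the dictionary:
  'red' -> 0
  'cat' -> 2
  'sat' -> 1
  'red' -> 0
  'on' -> 3
  'sat' -> 1
  'and' -> 4

Encoded: [0, 2, 1, 0, 3, 1, 4]
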